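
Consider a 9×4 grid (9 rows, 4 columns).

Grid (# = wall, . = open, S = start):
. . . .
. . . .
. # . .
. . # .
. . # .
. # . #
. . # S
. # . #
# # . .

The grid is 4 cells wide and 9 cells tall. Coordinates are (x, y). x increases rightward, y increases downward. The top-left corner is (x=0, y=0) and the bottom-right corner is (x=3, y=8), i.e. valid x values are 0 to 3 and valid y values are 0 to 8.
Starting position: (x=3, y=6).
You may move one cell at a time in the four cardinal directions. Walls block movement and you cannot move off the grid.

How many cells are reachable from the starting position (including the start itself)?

BFS flood-fill from (x=3, y=6):
  Distance 0: (x=3, y=6)
Total reachable: 1 (grid has 26 open cells total)

Answer: Reachable cells: 1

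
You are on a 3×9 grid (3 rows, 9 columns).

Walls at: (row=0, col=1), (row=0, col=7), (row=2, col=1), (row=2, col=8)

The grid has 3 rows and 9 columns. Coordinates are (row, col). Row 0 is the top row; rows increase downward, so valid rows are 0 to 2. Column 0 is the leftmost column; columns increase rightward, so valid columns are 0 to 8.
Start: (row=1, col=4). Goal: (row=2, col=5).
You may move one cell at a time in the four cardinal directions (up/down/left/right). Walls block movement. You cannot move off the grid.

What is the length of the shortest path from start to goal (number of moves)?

BFS from (row=1, col=4) until reaching (row=2, col=5):
  Distance 0: (row=1, col=4)
  Distance 1: (row=0, col=4), (row=1, col=3), (row=1, col=5), (row=2, col=4)
  Distance 2: (row=0, col=3), (row=0, col=5), (row=1, col=2), (row=1, col=6), (row=2, col=3), (row=2, col=5)  <- goal reached here
One shortest path (2 moves): (row=1, col=4) -> (row=1, col=5) -> (row=2, col=5)

Answer: Shortest path length: 2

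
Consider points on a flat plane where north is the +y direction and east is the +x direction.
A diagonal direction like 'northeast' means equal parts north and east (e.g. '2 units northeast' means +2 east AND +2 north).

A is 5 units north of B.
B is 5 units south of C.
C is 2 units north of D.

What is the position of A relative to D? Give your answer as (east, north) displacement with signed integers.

Place D at the origin (east=0, north=0).
  C is 2 units north of D: delta (east=+0, north=+2); C at (east=0, north=2).
  B is 5 units south of C: delta (east=+0, north=-5); B at (east=0, north=-3).
  A is 5 units north of B: delta (east=+0, north=+5); A at (east=0, north=2).
Therefore A relative to D: (east=0, north=2).

Answer: A is at (east=0, north=2) relative to D.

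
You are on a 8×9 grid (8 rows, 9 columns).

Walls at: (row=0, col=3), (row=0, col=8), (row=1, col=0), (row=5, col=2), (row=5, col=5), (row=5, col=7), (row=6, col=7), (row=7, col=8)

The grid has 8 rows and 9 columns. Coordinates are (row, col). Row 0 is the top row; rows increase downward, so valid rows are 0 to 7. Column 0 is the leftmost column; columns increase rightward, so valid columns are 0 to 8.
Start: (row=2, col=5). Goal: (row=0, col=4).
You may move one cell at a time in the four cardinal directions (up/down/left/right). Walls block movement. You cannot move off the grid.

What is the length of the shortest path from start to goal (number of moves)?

Answer: Shortest path length: 3

Derivation:
BFS from (row=2, col=5) until reaching (row=0, col=4):
  Distance 0: (row=2, col=5)
  Distance 1: (row=1, col=5), (row=2, col=4), (row=2, col=6), (row=3, col=5)
  Distance 2: (row=0, col=5), (row=1, col=4), (row=1, col=6), (row=2, col=3), (row=2, col=7), (row=3, col=4), (row=3, col=6), (row=4, col=5)
  Distance 3: (row=0, col=4), (row=0, col=6), (row=1, col=3), (row=1, col=7), (row=2, col=2), (row=2, col=8), (row=3, col=3), (row=3, col=7), (row=4, col=4), (row=4, col=6)  <- goal reached here
One shortest path (3 moves): (row=2, col=5) -> (row=2, col=4) -> (row=1, col=4) -> (row=0, col=4)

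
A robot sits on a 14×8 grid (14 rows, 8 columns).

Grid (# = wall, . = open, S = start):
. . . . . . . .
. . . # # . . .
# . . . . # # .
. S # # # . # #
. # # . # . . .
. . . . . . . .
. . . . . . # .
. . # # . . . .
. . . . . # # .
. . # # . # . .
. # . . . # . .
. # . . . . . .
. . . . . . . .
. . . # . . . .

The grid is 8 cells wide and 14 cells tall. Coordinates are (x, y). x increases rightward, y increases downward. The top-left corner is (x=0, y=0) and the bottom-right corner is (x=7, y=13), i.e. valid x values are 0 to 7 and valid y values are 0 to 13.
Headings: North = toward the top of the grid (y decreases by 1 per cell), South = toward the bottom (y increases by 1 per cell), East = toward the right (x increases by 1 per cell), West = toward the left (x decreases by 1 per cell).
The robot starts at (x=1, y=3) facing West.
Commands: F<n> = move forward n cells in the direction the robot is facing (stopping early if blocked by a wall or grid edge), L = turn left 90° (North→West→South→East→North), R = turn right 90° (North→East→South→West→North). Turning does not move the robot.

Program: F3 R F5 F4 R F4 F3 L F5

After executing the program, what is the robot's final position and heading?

Start: (x=1, y=3), facing West
  F3: move forward 1/3 (blocked), now at (x=0, y=3)
  R: turn right, now facing North
  F5: move forward 0/5 (blocked), now at (x=0, y=3)
  F4: move forward 0/4 (blocked), now at (x=0, y=3)
  R: turn right, now facing East
  F4: move forward 1/4 (blocked), now at (x=1, y=3)
  F3: move forward 0/3 (blocked), now at (x=1, y=3)
  L: turn left, now facing North
  F5: move forward 3/5 (blocked), now at (x=1, y=0)
Final: (x=1, y=0), facing North

Answer: Final position: (x=1, y=0), facing North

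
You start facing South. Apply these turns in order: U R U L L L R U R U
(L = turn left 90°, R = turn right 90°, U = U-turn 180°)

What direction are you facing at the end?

Answer: Final heading: South

Derivation:
Start: South
  U (U-turn (180°)) -> North
  R (right (90° clockwise)) -> East
  U (U-turn (180°)) -> West
  L (left (90° counter-clockwise)) -> South
  L (left (90° counter-clockwise)) -> East
  L (left (90° counter-clockwise)) -> North
  R (right (90° clockwise)) -> East
  U (U-turn (180°)) -> West
  R (right (90° clockwise)) -> North
  U (U-turn (180°)) -> South
Final: South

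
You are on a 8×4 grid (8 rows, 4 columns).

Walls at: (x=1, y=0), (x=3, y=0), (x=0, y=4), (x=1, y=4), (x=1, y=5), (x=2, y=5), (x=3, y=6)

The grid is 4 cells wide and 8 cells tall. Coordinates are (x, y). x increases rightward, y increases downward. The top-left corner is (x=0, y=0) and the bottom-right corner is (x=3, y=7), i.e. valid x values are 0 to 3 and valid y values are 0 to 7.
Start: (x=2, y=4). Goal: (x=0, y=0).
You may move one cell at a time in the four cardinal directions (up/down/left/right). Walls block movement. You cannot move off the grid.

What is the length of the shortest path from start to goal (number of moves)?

Answer: Shortest path length: 6

Derivation:
BFS from (x=2, y=4) until reaching (x=0, y=0):
  Distance 0: (x=2, y=4)
  Distance 1: (x=2, y=3), (x=3, y=4)
  Distance 2: (x=2, y=2), (x=1, y=3), (x=3, y=3), (x=3, y=5)
  Distance 3: (x=2, y=1), (x=1, y=2), (x=3, y=2), (x=0, y=3)
  Distance 4: (x=2, y=0), (x=1, y=1), (x=3, y=1), (x=0, y=2)
  Distance 5: (x=0, y=1)
  Distance 6: (x=0, y=0)  <- goal reached here
One shortest path (6 moves): (x=2, y=4) -> (x=2, y=3) -> (x=1, y=3) -> (x=0, y=3) -> (x=0, y=2) -> (x=0, y=1) -> (x=0, y=0)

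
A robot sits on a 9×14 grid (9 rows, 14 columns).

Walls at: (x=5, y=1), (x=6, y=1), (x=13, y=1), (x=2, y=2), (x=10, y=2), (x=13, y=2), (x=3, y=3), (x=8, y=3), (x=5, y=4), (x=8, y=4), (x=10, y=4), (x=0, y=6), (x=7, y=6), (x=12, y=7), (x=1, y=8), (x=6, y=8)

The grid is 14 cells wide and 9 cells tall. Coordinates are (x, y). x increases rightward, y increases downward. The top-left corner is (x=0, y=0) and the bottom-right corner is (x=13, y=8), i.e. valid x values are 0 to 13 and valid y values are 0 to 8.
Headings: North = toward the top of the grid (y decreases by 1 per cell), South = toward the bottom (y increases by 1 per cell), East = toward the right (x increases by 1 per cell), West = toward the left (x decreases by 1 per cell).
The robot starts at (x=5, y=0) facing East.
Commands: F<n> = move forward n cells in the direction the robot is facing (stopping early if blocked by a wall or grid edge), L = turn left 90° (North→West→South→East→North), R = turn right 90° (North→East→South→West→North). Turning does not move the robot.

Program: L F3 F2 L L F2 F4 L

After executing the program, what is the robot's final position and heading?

Start: (x=5, y=0), facing East
  L: turn left, now facing North
  F3: move forward 0/3 (blocked), now at (x=5, y=0)
  F2: move forward 0/2 (blocked), now at (x=5, y=0)
  L: turn left, now facing West
  L: turn left, now facing South
  F2: move forward 0/2 (blocked), now at (x=5, y=0)
  F4: move forward 0/4 (blocked), now at (x=5, y=0)
  L: turn left, now facing East
Final: (x=5, y=0), facing East

Answer: Final position: (x=5, y=0), facing East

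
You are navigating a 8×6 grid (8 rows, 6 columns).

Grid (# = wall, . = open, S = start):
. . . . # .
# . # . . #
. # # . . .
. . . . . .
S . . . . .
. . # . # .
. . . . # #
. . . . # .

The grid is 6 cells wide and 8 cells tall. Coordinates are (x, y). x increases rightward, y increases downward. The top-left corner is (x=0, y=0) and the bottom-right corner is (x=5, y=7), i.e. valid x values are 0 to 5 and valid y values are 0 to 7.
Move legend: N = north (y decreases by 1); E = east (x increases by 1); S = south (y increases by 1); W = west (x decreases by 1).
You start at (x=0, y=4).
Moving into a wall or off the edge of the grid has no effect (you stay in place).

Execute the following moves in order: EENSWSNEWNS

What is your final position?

Start: (x=0, y=4)
  E (east): (x=0, y=4) -> (x=1, y=4)
  E (east): (x=1, y=4) -> (x=2, y=4)
  N (north): (x=2, y=4) -> (x=2, y=3)
  S (south): (x=2, y=3) -> (x=2, y=4)
  W (west): (x=2, y=4) -> (x=1, y=4)
  S (south): (x=1, y=4) -> (x=1, y=5)
  N (north): (x=1, y=5) -> (x=1, y=4)
  E (east): (x=1, y=4) -> (x=2, y=4)
  W (west): (x=2, y=4) -> (x=1, y=4)
  N (north): (x=1, y=4) -> (x=1, y=3)
  S (south): (x=1, y=3) -> (x=1, y=4)
Final: (x=1, y=4)

Answer: Final position: (x=1, y=4)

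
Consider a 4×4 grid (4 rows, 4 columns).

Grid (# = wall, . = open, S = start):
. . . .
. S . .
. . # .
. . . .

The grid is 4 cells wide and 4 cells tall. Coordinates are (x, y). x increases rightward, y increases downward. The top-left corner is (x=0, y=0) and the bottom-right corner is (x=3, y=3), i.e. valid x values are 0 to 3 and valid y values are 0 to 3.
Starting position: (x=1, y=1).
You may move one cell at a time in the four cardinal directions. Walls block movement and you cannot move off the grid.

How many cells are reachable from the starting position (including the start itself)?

BFS flood-fill from (x=1, y=1):
  Distance 0: (x=1, y=1)
  Distance 1: (x=1, y=0), (x=0, y=1), (x=2, y=1), (x=1, y=2)
  Distance 2: (x=0, y=0), (x=2, y=0), (x=3, y=1), (x=0, y=2), (x=1, y=3)
  Distance 3: (x=3, y=0), (x=3, y=2), (x=0, y=3), (x=2, y=3)
  Distance 4: (x=3, y=3)
Total reachable: 15 (grid has 15 open cells total)

Answer: Reachable cells: 15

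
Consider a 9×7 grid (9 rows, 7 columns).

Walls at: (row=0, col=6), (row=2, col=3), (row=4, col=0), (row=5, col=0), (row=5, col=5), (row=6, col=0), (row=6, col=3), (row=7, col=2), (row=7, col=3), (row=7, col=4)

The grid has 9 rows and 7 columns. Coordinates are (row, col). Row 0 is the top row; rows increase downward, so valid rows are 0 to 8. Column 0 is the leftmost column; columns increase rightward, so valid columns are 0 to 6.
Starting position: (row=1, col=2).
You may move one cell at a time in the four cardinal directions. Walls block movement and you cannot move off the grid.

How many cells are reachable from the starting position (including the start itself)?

BFS flood-fill from (row=1, col=2):
  Distance 0: (row=1, col=2)
  Distance 1: (row=0, col=2), (row=1, col=1), (row=1, col=3), (row=2, col=2)
  Distance 2: (row=0, col=1), (row=0, col=3), (row=1, col=0), (row=1, col=4), (row=2, col=1), (row=3, col=2)
  Distance 3: (row=0, col=0), (row=0, col=4), (row=1, col=5), (row=2, col=0), (row=2, col=4), (row=3, col=1), (row=3, col=3), (row=4, col=2)
  Distance 4: (row=0, col=5), (row=1, col=6), (row=2, col=5), (row=3, col=0), (row=3, col=4), (row=4, col=1), (row=4, col=3), (row=5, col=2)
  Distance 5: (row=2, col=6), (row=3, col=5), (row=4, col=4), (row=5, col=1), (row=5, col=3), (row=6, col=2)
  Distance 6: (row=3, col=6), (row=4, col=5), (row=5, col=4), (row=6, col=1)
  Distance 7: (row=4, col=6), (row=6, col=4), (row=7, col=1)
  Distance 8: (row=5, col=6), (row=6, col=5), (row=7, col=0), (row=8, col=1)
  Distance 9: (row=6, col=6), (row=7, col=5), (row=8, col=0), (row=8, col=2)
  Distance 10: (row=7, col=6), (row=8, col=3), (row=8, col=5)
  Distance 11: (row=8, col=4), (row=8, col=6)
Total reachable: 53 (grid has 53 open cells total)

Answer: Reachable cells: 53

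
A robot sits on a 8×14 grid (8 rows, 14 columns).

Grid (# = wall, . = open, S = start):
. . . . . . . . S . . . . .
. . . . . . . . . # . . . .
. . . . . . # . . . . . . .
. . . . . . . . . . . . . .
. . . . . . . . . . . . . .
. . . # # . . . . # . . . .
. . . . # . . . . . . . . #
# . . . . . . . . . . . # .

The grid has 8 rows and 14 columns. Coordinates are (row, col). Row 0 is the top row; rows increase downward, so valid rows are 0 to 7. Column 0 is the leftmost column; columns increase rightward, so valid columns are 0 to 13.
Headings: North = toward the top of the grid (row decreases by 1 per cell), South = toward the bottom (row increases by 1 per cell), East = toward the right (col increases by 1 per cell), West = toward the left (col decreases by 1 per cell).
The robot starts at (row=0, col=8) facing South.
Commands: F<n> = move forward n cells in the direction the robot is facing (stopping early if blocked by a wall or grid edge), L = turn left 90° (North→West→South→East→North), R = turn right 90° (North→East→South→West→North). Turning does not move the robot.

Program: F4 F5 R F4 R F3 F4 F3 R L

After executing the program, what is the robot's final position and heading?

Answer: Final position: (row=7, col=4), facing North

Derivation:
Start: (row=0, col=8), facing South
  F4: move forward 4, now at (row=4, col=8)
  F5: move forward 3/5 (blocked), now at (row=7, col=8)
  R: turn right, now facing West
  F4: move forward 4, now at (row=7, col=4)
  R: turn right, now facing North
  F3: move forward 0/3 (blocked), now at (row=7, col=4)
  F4: move forward 0/4 (blocked), now at (row=7, col=4)
  F3: move forward 0/3 (blocked), now at (row=7, col=4)
  R: turn right, now facing East
  L: turn left, now facing North
Final: (row=7, col=4), facing North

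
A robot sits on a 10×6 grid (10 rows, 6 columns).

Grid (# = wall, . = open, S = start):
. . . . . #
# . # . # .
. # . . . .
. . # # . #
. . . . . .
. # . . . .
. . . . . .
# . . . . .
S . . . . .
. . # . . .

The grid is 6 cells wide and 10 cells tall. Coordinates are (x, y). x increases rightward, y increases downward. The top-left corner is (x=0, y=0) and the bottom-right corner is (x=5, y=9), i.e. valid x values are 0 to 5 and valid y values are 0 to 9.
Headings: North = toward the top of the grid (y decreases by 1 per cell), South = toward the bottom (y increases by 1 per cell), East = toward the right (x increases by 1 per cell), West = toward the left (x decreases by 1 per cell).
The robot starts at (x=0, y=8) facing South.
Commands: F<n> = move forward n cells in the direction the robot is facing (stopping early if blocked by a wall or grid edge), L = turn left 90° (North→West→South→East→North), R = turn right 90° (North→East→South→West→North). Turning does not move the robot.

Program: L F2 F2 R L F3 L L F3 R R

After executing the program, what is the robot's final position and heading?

Answer: Final position: (x=2, y=8), facing East

Derivation:
Start: (x=0, y=8), facing South
  L: turn left, now facing East
  F2: move forward 2, now at (x=2, y=8)
  F2: move forward 2, now at (x=4, y=8)
  R: turn right, now facing South
  L: turn left, now facing East
  F3: move forward 1/3 (blocked), now at (x=5, y=8)
  L: turn left, now facing North
  L: turn left, now facing West
  F3: move forward 3, now at (x=2, y=8)
  R: turn right, now facing North
  R: turn right, now facing East
Final: (x=2, y=8), facing East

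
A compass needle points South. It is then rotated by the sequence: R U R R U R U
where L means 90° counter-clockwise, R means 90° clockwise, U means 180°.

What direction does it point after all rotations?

Start: South
  R (right (90° clockwise)) -> West
  U (U-turn (180°)) -> East
  R (right (90° clockwise)) -> South
  R (right (90° clockwise)) -> West
  U (U-turn (180°)) -> East
  R (right (90° clockwise)) -> South
  U (U-turn (180°)) -> North
Final: North

Answer: Final heading: North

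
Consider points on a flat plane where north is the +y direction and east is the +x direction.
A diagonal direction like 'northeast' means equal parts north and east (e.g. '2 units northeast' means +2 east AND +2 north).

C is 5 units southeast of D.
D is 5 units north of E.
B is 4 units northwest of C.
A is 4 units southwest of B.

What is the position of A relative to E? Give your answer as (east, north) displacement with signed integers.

Answer: A is at (east=-3, north=0) relative to E.

Derivation:
Place E at the origin (east=0, north=0).
  D is 5 units north of E: delta (east=+0, north=+5); D at (east=0, north=5).
  C is 5 units southeast of D: delta (east=+5, north=-5); C at (east=5, north=0).
  B is 4 units northwest of C: delta (east=-4, north=+4); B at (east=1, north=4).
  A is 4 units southwest of B: delta (east=-4, north=-4); A at (east=-3, north=0).
Therefore A relative to E: (east=-3, north=0).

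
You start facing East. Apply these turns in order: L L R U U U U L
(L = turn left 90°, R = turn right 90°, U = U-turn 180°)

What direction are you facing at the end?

Answer: Final heading: West

Derivation:
Start: East
  L (left (90° counter-clockwise)) -> North
  L (left (90° counter-clockwise)) -> West
  R (right (90° clockwise)) -> North
  U (U-turn (180°)) -> South
  U (U-turn (180°)) -> North
  U (U-turn (180°)) -> South
  U (U-turn (180°)) -> North
  L (left (90° counter-clockwise)) -> West
Final: West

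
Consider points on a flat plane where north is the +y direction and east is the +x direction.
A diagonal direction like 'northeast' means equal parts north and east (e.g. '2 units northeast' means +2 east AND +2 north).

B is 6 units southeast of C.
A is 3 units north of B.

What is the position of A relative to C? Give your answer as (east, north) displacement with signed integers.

Place C at the origin (east=0, north=0).
  B is 6 units southeast of C: delta (east=+6, north=-6); B at (east=6, north=-6).
  A is 3 units north of B: delta (east=+0, north=+3); A at (east=6, north=-3).
Therefore A relative to C: (east=6, north=-3).

Answer: A is at (east=6, north=-3) relative to C.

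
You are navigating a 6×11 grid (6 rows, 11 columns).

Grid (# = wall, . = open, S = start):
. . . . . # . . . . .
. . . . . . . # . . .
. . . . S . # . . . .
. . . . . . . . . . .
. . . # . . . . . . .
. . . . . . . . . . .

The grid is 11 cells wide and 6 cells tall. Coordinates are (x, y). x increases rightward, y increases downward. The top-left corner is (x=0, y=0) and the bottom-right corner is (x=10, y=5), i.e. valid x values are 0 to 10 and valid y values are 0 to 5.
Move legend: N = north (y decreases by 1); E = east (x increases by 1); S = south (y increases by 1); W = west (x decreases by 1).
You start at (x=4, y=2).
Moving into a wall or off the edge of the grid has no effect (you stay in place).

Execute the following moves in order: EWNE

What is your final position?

Start: (x=4, y=2)
  E (east): (x=4, y=2) -> (x=5, y=2)
  W (west): (x=5, y=2) -> (x=4, y=2)
  N (north): (x=4, y=2) -> (x=4, y=1)
  E (east): (x=4, y=1) -> (x=5, y=1)
Final: (x=5, y=1)

Answer: Final position: (x=5, y=1)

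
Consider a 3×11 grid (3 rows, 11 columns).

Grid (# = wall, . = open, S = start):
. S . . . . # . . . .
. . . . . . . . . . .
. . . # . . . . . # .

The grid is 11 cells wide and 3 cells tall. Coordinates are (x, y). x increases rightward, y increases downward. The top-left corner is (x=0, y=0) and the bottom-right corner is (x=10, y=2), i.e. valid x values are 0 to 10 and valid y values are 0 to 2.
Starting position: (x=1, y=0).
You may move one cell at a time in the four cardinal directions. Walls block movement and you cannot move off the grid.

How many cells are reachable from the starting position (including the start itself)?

Answer: Reachable cells: 30

Derivation:
BFS flood-fill from (x=1, y=0):
  Distance 0: (x=1, y=0)
  Distance 1: (x=0, y=0), (x=2, y=0), (x=1, y=1)
  Distance 2: (x=3, y=0), (x=0, y=1), (x=2, y=1), (x=1, y=2)
  Distance 3: (x=4, y=0), (x=3, y=1), (x=0, y=2), (x=2, y=2)
  Distance 4: (x=5, y=0), (x=4, y=1)
  Distance 5: (x=5, y=1), (x=4, y=2)
  Distance 6: (x=6, y=1), (x=5, y=2)
  Distance 7: (x=7, y=1), (x=6, y=2)
  Distance 8: (x=7, y=0), (x=8, y=1), (x=7, y=2)
  Distance 9: (x=8, y=0), (x=9, y=1), (x=8, y=2)
  Distance 10: (x=9, y=0), (x=10, y=1)
  Distance 11: (x=10, y=0), (x=10, y=2)
Total reachable: 30 (grid has 30 open cells total)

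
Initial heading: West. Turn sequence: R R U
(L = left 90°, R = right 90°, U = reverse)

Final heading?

Start: West
  R (right (90° clockwise)) -> North
  R (right (90° clockwise)) -> East
  U (U-turn (180°)) -> West
Final: West

Answer: Final heading: West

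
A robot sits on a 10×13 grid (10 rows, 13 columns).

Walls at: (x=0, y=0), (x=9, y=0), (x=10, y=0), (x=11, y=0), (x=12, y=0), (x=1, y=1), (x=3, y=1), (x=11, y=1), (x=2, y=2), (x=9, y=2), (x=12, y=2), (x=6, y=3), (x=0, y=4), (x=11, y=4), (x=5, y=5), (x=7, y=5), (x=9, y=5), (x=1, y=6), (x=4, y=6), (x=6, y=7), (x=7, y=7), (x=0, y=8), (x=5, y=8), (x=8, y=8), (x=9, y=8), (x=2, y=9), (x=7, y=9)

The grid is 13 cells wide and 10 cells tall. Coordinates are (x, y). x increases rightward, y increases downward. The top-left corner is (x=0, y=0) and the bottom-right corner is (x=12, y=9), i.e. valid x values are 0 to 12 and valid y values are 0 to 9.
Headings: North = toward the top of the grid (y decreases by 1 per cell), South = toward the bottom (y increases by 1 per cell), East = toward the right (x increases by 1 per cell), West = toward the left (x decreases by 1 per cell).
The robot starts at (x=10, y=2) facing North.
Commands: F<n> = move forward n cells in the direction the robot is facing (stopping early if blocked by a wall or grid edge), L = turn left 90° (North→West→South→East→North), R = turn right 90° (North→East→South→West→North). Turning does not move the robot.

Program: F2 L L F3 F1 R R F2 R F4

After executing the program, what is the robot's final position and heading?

Start: (x=10, y=2), facing North
  F2: move forward 1/2 (blocked), now at (x=10, y=1)
  L: turn left, now facing West
  L: turn left, now facing South
  F3: move forward 3, now at (x=10, y=4)
  F1: move forward 1, now at (x=10, y=5)
  R: turn right, now facing West
  R: turn right, now facing North
  F2: move forward 2, now at (x=10, y=3)
  R: turn right, now facing East
  F4: move forward 2/4 (blocked), now at (x=12, y=3)
Final: (x=12, y=3), facing East

Answer: Final position: (x=12, y=3), facing East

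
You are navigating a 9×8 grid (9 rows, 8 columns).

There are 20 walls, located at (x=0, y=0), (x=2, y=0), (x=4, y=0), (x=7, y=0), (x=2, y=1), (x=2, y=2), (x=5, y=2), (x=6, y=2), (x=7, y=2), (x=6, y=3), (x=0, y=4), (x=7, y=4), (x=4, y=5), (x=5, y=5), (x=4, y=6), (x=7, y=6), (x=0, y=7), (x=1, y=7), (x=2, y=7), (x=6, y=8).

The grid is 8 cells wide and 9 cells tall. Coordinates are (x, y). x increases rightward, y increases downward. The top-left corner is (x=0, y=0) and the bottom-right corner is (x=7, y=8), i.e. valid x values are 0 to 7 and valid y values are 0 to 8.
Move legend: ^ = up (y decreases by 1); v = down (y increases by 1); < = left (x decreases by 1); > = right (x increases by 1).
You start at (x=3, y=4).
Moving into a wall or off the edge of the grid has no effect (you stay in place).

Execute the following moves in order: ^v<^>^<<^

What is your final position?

Start: (x=3, y=4)
  ^ (up): (x=3, y=4) -> (x=3, y=3)
  v (down): (x=3, y=3) -> (x=3, y=4)
  < (left): (x=3, y=4) -> (x=2, y=4)
  ^ (up): (x=2, y=4) -> (x=2, y=3)
  > (right): (x=2, y=3) -> (x=3, y=3)
  ^ (up): (x=3, y=3) -> (x=3, y=2)
  < (left): blocked, stay at (x=3, y=2)
  < (left): blocked, stay at (x=3, y=2)
  ^ (up): (x=3, y=2) -> (x=3, y=1)
Final: (x=3, y=1)

Answer: Final position: (x=3, y=1)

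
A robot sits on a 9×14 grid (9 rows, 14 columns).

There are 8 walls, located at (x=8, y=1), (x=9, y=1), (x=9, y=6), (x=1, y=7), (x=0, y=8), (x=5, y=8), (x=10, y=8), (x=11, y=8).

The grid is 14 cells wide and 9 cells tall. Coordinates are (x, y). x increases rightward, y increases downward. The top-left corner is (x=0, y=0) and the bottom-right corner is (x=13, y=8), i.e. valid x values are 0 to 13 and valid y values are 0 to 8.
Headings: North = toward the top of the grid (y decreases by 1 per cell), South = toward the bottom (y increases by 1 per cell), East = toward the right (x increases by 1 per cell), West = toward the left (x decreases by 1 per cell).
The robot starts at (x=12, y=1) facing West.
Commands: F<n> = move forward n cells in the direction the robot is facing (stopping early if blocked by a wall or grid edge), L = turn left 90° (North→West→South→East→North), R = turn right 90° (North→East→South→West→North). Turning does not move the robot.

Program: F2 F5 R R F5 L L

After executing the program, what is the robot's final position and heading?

Start: (x=12, y=1), facing West
  F2: move forward 2, now at (x=10, y=1)
  F5: move forward 0/5 (blocked), now at (x=10, y=1)
  R: turn right, now facing North
  R: turn right, now facing East
  F5: move forward 3/5 (blocked), now at (x=13, y=1)
  L: turn left, now facing North
  L: turn left, now facing West
Final: (x=13, y=1), facing West

Answer: Final position: (x=13, y=1), facing West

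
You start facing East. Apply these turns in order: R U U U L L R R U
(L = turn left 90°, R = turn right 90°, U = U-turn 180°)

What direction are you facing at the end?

Answer: Final heading: South

Derivation:
Start: East
  R (right (90° clockwise)) -> South
  U (U-turn (180°)) -> North
  U (U-turn (180°)) -> South
  U (U-turn (180°)) -> North
  L (left (90° counter-clockwise)) -> West
  L (left (90° counter-clockwise)) -> South
  R (right (90° clockwise)) -> West
  R (right (90° clockwise)) -> North
  U (U-turn (180°)) -> South
Final: South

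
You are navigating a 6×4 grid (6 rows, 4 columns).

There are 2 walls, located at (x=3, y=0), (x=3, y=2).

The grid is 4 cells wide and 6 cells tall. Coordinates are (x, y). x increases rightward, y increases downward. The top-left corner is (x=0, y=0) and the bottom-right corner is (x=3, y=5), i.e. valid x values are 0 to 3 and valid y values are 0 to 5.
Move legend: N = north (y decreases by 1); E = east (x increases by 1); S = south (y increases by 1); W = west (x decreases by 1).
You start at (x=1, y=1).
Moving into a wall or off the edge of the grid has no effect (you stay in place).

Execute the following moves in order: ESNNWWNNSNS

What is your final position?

Start: (x=1, y=1)
  E (east): (x=1, y=1) -> (x=2, y=1)
  S (south): (x=2, y=1) -> (x=2, y=2)
  N (north): (x=2, y=2) -> (x=2, y=1)
  N (north): (x=2, y=1) -> (x=2, y=0)
  W (west): (x=2, y=0) -> (x=1, y=0)
  W (west): (x=1, y=0) -> (x=0, y=0)
  N (north): blocked, stay at (x=0, y=0)
  N (north): blocked, stay at (x=0, y=0)
  S (south): (x=0, y=0) -> (x=0, y=1)
  N (north): (x=0, y=1) -> (x=0, y=0)
  S (south): (x=0, y=0) -> (x=0, y=1)
Final: (x=0, y=1)

Answer: Final position: (x=0, y=1)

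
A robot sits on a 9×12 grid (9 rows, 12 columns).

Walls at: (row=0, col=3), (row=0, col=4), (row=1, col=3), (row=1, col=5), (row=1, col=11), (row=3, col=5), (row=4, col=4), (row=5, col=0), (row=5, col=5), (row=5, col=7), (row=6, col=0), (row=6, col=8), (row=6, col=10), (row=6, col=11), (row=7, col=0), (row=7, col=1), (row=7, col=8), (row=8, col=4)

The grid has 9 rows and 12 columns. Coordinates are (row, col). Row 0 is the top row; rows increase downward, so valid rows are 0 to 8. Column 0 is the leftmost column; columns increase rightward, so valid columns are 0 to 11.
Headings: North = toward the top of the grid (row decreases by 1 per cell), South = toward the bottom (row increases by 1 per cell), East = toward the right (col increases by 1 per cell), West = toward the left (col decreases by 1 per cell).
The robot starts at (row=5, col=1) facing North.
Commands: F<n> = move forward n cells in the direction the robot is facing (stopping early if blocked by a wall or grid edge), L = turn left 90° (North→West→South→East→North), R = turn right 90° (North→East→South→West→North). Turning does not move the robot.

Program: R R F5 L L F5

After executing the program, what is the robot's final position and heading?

Start: (row=5, col=1), facing North
  R: turn right, now facing East
  R: turn right, now facing South
  F5: move forward 1/5 (blocked), now at (row=6, col=1)
  L: turn left, now facing East
  L: turn left, now facing North
  F5: move forward 5, now at (row=1, col=1)
Final: (row=1, col=1), facing North

Answer: Final position: (row=1, col=1), facing North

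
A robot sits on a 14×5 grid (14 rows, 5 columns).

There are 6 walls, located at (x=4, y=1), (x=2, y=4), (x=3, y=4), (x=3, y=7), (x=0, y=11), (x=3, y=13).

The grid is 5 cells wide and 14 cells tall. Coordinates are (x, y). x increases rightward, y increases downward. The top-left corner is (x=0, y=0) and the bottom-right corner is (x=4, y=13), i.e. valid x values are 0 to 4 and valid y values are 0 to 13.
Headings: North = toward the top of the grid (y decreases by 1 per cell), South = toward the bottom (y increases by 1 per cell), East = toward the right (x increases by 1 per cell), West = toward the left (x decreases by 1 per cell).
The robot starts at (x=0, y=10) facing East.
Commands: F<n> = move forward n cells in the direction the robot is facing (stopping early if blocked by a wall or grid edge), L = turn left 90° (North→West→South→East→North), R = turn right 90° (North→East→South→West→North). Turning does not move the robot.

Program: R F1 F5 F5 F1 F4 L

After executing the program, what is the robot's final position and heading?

Answer: Final position: (x=0, y=10), facing East

Derivation:
Start: (x=0, y=10), facing East
  R: turn right, now facing South
  F1: move forward 0/1 (blocked), now at (x=0, y=10)
  F5: move forward 0/5 (blocked), now at (x=0, y=10)
  F5: move forward 0/5 (blocked), now at (x=0, y=10)
  F1: move forward 0/1 (blocked), now at (x=0, y=10)
  F4: move forward 0/4 (blocked), now at (x=0, y=10)
  L: turn left, now facing East
Final: (x=0, y=10), facing East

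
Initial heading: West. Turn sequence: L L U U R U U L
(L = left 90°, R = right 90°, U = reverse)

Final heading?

Answer: Final heading: East

Derivation:
Start: West
  L (left (90° counter-clockwise)) -> South
  L (left (90° counter-clockwise)) -> East
  U (U-turn (180°)) -> West
  U (U-turn (180°)) -> East
  R (right (90° clockwise)) -> South
  U (U-turn (180°)) -> North
  U (U-turn (180°)) -> South
  L (left (90° counter-clockwise)) -> East
Final: East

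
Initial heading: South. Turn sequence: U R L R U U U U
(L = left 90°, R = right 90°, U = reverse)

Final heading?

Answer: Final heading: East

Derivation:
Start: South
  U (U-turn (180°)) -> North
  R (right (90° clockwise)) -> East
  L (left (90° counter-clockwise)) -> North
  R (right (90° clockwise)) -> East
  U (U-turn (180°)) -> West
  U (U-turn (180°)) -> East
  U (U-turn (180°)) -> West
  U (U-turn (180°)) -> East
Final: East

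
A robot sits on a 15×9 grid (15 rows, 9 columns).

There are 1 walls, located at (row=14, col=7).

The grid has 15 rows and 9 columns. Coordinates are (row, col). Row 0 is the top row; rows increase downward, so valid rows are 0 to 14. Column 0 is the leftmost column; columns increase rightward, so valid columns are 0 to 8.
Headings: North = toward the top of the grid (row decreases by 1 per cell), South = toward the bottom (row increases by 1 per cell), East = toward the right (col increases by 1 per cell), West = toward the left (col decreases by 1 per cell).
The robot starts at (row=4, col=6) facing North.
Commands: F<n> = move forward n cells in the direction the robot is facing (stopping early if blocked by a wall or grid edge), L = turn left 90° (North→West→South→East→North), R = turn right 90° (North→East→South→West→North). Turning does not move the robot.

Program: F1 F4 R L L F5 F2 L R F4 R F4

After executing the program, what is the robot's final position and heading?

Answer: Final position: (row=0, col=0), facing North

Derivation:
Start: (row=4, col=6), facing North
  F1: move forward 1, now at (row=3, col=6)
  F4: move forward 3/4 (blocked), now at (row=0, col=6)
  R: turn right, now facing East
  L: turn left, now facing North
  L: turn left, now facing West
  F5: move forward 5, now at (row=0, col=1)
  F2: move forward 1/2 (blocked), now at (row=0, col=0)
  L: turn left, now facing South
  R: turn right, now facing West
  F4: move forward 0/4 (blocked), now at (row=0, col=0)
  R: turn right, now facing North
  F4: move forward 0/4 (blocked), now at (row=0, col=0)
Final: (row=0, col=0), facing North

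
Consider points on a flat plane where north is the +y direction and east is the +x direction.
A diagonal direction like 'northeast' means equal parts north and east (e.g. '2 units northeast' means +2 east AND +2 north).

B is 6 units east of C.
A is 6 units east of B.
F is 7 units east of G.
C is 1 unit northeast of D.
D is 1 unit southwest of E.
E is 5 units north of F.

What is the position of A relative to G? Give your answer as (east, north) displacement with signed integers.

Answer: A is at (east=19, north=5) relative to G.

Derivation:
Place G at the origin (east=0, north=0).
  F is 7 units east of G: delta (east=+7, north=+0); F at (east=7, north=0).
  E is 5 units north of F: delta (east=+0, north=+5); E at (east=7, north=5).
  D is 1 unit southwest of E: delta (east=-1, north=-1); D at (east=6, north=4).
  C is 1 unit northeast of D: delta (east=+1, north=+1); C at (east=7, north=5).
  B is 6 units east of C: delta (east=+6, north=+0); B at (east=13, north=5).
  A is 6 units east of B: delta (east=+6, north=+0); A at (east=19, north=5).
Therefore A relative to G: (east=19, north=5).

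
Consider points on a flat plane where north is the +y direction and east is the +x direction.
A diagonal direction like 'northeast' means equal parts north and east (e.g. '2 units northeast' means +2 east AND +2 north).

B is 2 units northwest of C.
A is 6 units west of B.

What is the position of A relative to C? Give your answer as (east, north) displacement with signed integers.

Answer: A is at (east=-8, north=2) relative to C.

Derivation:
Place C at the origin (east=0, north=0).
  B is 2 units northwest of C: delta (east=-2, north=+2); B at (east=-2, north=2).
  A is 6 units west of B: delta (east=-6, north=+0); A at (east=-8, north=2).
Therefore A relative to C: (east=-8, north=2).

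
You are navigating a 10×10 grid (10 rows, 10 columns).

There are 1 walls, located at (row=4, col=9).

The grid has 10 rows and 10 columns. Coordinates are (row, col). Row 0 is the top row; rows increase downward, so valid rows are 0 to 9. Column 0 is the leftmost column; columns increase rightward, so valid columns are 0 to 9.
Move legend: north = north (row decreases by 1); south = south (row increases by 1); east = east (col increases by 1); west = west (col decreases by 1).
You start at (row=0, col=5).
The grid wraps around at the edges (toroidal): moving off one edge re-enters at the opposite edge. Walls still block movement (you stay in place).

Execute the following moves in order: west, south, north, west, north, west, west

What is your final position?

Answer: Final position: (row=9, col=1)

Derivation:
Start: (row=0, col=5)
  west (west): (row=0, col=5) -> (row=0, col=4)
  south (south): (row=0, col=4) -> (row=1, col=4)
  north (north): (row=1, col=4) -> (row=0, col=4)
  west (west): (row=0, col=4) -> (row=0, col=3)
  north (north): (row=0, col=3) -> (row=9, col=3)
  west (west): (row=9, col=3) -> (row=9, col=2)
  west (west): (row=9, col=2) -> (row=9, col=1)
Final: (row=9, col=1)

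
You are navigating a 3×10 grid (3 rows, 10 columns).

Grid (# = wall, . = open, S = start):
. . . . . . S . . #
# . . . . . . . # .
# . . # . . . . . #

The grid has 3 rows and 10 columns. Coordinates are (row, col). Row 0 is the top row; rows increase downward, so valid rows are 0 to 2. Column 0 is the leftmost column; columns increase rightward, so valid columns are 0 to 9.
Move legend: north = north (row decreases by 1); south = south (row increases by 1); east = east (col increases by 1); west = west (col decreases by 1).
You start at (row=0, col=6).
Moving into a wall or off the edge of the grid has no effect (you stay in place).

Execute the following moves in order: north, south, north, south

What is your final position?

Start: (row=0, col=6)
  north (north): blocked, stay at (row=0, col=6)
  south (south): (row=0, col=6) -> (row=1, col=6)
  north (north): (row=1, col=6) -> (row=0, col=6)
  south (south): (row=0, col=6) -> (row=1, col=6)
Final: (row=1, col=6)

Answer: Final position: (row=1, col=6)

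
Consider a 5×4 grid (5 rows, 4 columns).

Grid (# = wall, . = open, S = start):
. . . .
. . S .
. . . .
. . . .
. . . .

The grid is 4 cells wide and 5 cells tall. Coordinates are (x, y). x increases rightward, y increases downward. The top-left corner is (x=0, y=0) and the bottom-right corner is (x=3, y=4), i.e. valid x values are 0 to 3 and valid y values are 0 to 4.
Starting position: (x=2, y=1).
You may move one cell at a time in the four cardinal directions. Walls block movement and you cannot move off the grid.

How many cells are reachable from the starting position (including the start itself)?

BFS flood-fill from (x=2, y=1):
  Distance 0: (x=2, y=1)
  Distance 1: (x=2, y=0), (x=1, y=1), (x=3, y=1), (x=2, y=2)
  Distance 2: (x=1, y=0), (x=3, y=0), (x=0, y=1), (x=1, y=2), (x=3, y=2), (x=2, y=3)
  Distance 3: (x=0, y=0), (x=0, y=2), (x=1, y=3), (x=3, y=3), (x=2, y=4)
  Distance 4: (x=0, y=3), (x=1, y=4), (x=3, y=4)
  Distance 5: (x=0, y=4)
Total reachable: 20 (grid has 20 open cells total)

Answer: Reachable cells: 20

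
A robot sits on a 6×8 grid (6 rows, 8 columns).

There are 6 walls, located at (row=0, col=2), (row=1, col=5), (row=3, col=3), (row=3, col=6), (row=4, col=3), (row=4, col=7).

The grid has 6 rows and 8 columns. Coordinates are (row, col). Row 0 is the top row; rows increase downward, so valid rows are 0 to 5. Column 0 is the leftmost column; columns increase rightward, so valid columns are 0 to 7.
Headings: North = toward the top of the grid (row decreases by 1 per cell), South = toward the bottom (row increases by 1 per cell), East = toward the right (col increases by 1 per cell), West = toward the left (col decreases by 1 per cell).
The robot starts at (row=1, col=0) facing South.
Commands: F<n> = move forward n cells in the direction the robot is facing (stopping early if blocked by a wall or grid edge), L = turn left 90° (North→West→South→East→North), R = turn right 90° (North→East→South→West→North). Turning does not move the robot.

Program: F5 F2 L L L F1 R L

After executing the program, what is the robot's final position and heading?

Start: (row=1, col=0), facing South
  F5: move forward 4/5 (blocked), now at (row=5, col=0)
  F2: move forward 0/2 (blocked), now at (row=5, col=0)
  L: turn left, now facing East
  L: turn left, now facing North
  L: turn left, now facing West
  F1: move forward 0/1 (blocked), now at (row=5, col=0)
  R: turn right, now facing North
  L: turn left, now facing West
Final: (row=5, col=0), facing West

Answer: Final position: (row=5, col=0), facing West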